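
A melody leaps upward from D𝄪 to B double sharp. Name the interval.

The letter names run D→B, a span of 5 letter steps, so the interval is some kind of sixth.
D## to B## is 9 semitones. A major sixth is 9, so 9 makes it major.

major sixth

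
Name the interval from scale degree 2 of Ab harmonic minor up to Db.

minor third

Scale degree 2 of Ab harmonic minor is Bb.
Bb up to Db: letters B→D make it a third; 3 semitones makes it minor.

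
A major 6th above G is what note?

E

A sixth above G lands on the letter E.
A major sixth spans 9 semitones, so G moves to pitch class 4. On the letter E that is E.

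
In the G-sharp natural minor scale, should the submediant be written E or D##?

Each scale degree takes a distinct letter name. Degree 6 of a scale on G must use the letter E.
E and D## are enharmonically the same pitch, but only E uses the letter E, so it is the correct spelling here.

E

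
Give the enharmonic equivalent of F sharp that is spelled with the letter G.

F# is pitch class 6. The letter G alone is pitch class 7.
To reach pitch class 6 from G requires an offset of -1 semitone, i.e. flat: Gb.

Gb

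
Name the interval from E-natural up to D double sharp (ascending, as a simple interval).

The letter names run E→D, a span of 6 letter steps, so the interval is some kind of seventh.
E to D## is 12 semitones. A major seventh is 11, so 12 makes it augmented.

augmented seventh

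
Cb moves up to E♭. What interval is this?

major third

The letter names run C→E, a span of 2 letter steps, so the interval is some kind of third.
Cb to Eb is 4 semitones. A major third is 4, so 4 makes it major.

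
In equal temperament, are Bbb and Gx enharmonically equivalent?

Yes

Bbb = pitch class 9 and G## = pitch class 9 — the same pitch class, so they are enharmonic equivalents.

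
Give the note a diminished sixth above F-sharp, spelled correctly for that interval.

Db

A sixth above F lands on the letter D.
A diminished sixth spans 7 semitones, so F# moves to pitch class 1. On the letter D that is Db.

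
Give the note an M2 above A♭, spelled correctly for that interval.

A up a major second is B, so the target letter is B.
From Ab, a major second is 2 semitones up: Bb.

Bb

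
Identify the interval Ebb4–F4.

The letter names run E→F, a span of 1 letter step, so the interval is some kind of second.
Ebb to F is 3 semitones. A major second is 2, so 3 makes it augmented.

augmented second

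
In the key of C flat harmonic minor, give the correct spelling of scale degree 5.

Gb

Degree 5 takes the letter 4 steps above C, which is G.
In harmonic minor, degree 5 sits 7 semitones above the tonic. Cb + 7 semitones is pitch class 6, spelled on G as Gb.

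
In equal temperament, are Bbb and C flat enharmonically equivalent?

Bbb is pitch class 9; Cb is pitch class 11.
The pitch classes differ (9 vs. 11), so they are not enharmonic equivalents.

No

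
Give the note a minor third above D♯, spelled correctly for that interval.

A third above D lands on the letter F.
A minor third spans 3 semitones, so D# moves to pitch class 6. On the letter F that is F#.

F#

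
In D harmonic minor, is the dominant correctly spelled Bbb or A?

Each scale degree takes a distinct letter name. Degree 5 of a scale on D must use the letter A.
A and Bbb are enharmonically the same pitch, but only A uses the letter A, so it is the correct spelling here.

A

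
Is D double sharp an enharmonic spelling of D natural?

D## is pitch class 4; D is pitch class 2.
The pitch classes differ (4 vs. 2), so they are not enharmonic equivalents.

No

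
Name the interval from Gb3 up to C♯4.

doubly augmented fourth

Counting letters G–A–B–C gives a fourth.
Gb→C# = 7 semitones, 2 wider than the perfect fourth (5), so doubly augmented.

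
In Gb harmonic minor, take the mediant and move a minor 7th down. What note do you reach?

The mediant of Gb harmonic minor is Bbb.
A minor seventh (10 semitones) below Bbb lands on the letter C, giving Cb.

Cb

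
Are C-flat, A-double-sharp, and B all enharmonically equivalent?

Yes

Cb = pitch class 11 and A## = pitch class 11 and B = pitch class 11 — the same pitch class, so they are enharmonic equivalents.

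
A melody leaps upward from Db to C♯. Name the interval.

augmented seventh

Counting letters D–E–F–G–A–B–C gives a seventh.
Db→C# = 12 semitones, 1 wider than the major seventh (11), so augmented.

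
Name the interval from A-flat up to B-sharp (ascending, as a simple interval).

Counting letters A–B gives a second.
Ab→B# = 4 semitones, 2 wider than the major second (2), so doubly augmented.

doubly augmented second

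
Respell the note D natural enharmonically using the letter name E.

D is pitch class 2. The letter E alone is pitch class 4.
To reach pitch class 2 from E requires an offset of -2 semitones, i.e. double flat: Ebb.

Ebb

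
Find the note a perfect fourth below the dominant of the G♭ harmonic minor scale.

The dominant of Gb harmonic minor is Db.
A perfect fourth (5 semitones) below Db lands on the letter A, giving Ab.

Ab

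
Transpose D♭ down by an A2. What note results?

Cbb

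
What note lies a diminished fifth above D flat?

D up a perfect fifth is A, so the target letter is A.
From Db, a diminished fifth is 6 semitones up: Abb.

Abb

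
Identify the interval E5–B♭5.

The letter names run E→B, a span of 4 letter steps, so the interval is some kind of fifth.
E to Bb is 6 semitones. A perfect fifth is 7, so 6 makes it diminished.

diminished fifth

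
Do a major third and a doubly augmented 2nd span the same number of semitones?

A major third spans 4 semitones; a doubly augmented second spans 4.
They are enharmonically equivalent.

Yes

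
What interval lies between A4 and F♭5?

The letter names run A→F, a span of 5 letter steps, so the interval is some kind of sixth.
A to Fb is 7 semitones. A major sixth is 9, so 7 makes it diminished.

diminished sixth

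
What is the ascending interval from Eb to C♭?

minor sixth

Counting letters E–F–G–A–B–C gives a sixth.
Eb→Cb = 8 semitones, 1 narrower than the major sixth (9), so minor.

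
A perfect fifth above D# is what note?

A#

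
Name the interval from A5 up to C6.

minor third

Counting letters A–B–C gives a third.
A→C = 3 semitones, 1 narrower than the major third (4), so minor.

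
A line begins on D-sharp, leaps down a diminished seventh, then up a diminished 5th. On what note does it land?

B#

A diminished seventh down from D# is E## (letter E, 9 semitones down).
A diminished fifth up from E## is B# (letter B, 6 semitones up).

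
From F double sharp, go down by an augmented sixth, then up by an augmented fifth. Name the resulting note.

An augmented sixth down from F## is A (letter A, 10 semitones down).
An augmented fifth up from A is E# (letter E, 8 semitones up).

E#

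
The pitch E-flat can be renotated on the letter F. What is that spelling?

Fbb

Plain F sits 2 semitones above Eb, so on the letter F the same pitch needs a double flat: Fbb.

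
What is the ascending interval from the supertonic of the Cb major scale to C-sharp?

augmented seventh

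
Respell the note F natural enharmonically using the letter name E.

E#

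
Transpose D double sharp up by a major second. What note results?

E##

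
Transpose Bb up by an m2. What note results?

A second above B lands on the letter C.
A minor second spans 1 semitone, so Bb moves to pitch class 11. On the letter C that is Cb.

Cb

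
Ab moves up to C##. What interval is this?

Counting letters A–B–C gives a third.
Ab→C## = 6 semitones, 2 wider than the major third (4), so doubly augmented.

doubly augmented third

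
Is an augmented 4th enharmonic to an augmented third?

No

An augmented fourth spans 6 semitones; an augmented third spans 5.
The spans differ, so they are not enharmonic equivalents.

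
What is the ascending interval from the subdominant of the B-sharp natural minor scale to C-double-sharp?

The subdominant of B# natural minor is E#.
E# up to C##: letters E→C make it a sixth; 9 semitones makes it major.

major sixth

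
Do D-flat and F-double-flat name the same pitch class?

No

Db is pitch class 1; Fbb is pitch class 3.
The pitch classes differ (1 vs. 3), so they are not enharmonic equivalents.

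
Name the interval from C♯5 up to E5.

Counting letters C–D–E gives a third.
C#→E = 3 semitones, 1 narrower than the major third (4), so minor.

minor third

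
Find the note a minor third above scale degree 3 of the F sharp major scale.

C#

Scale degree 3 of F# major is A#.
A minor third (3 semitones) above A# lands on the letter C, giving C#.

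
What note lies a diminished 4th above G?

Cb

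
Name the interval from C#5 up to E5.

Counting letters C–D–E gives a third.
C#→E = 3 semitones, 1 narrower than the major third (4), so minor.

minor third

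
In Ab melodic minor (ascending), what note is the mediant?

Cb

Degree 3 takes the letter 2 steps above A, which is C.
In melodic minor (ascending), degree 3 sits 3 semitones above the tonic. Ab + 3 semitones is pitch class 11, spelled on C as Cb.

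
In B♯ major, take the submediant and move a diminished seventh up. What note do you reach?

F#

The submediant of B# major is G##.
A diminished seventh (9 semitones) above G## lands on the letter F, giving F#.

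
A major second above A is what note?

A up a major second is B, so the target letter is B.
From A, a major second is 2 semitones up: B.

B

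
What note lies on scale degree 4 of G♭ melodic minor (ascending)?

The Gb melodic minor (ascending) scale runs Gb Ab Bbb Cb Db Eb F.
Degree 4 is Cb.

Cb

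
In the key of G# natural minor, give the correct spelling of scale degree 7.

Degree 7 takes the letter 6 steps above G, which is F.
In natural minor, degree 7 sits 10 semitones above the tonic. G# + 10 semitones is pitch class 6, spelled on F as F#.

F#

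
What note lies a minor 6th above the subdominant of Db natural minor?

Ebb

The subdominant of Db natural minor is Gb.
A minor sixth (8 semitones) above Gb lands on the letter E, giving Ebb.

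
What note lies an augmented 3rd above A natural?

A third above A lands on the letter C.
An augmented third spans 5 semitones, so A moves to pitch class 2. On the letter C that is C##.

C##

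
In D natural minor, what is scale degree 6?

The D natural minor scale runs D E F G A Bb C.
Degree 6 is Bb.

Bb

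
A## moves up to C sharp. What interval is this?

diminished third

Counting letters A–B–C gives a third.
A##→C# = 2 semitones, 2 narrower than the major third (4), so diminished.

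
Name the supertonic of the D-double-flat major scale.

Ebb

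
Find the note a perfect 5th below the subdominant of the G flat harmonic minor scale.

The subdominant of Gb harmonic minor is Cb.
A perfect fifth (7 semitones) below Cb lands on the letter F, giving Fb.

Fb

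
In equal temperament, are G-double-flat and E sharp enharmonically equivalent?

Gbb = pitch class 5 and E# = pitch class 5 — the same pitch class, so they are enharmonic equivalents.

Yes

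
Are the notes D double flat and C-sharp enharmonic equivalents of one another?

Two spellings are enharmonically equivalent only if they share a pitch class.
Here Dbb → 0, C# → 1; 0 ≠ 1, so they are not.

No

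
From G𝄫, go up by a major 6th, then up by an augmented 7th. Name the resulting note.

A major sixth up from Gbb is Ebb (letter E, 9 semitones up).
An augmented seventh up from Ebb is D (letter D, 12 semitones up).

D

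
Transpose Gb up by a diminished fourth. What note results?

Cbb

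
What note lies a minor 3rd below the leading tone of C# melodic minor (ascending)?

G##

The leading tone of C# melodic minor (ascending) is B#.
A minor third (3 semitones) below B# lands on the letter G, giving G##.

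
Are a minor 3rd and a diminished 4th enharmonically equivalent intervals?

No

A minor third spans 3 semitones; a diminished fourth spans 4.
The spans differ, so they are not enharmonic equivalents.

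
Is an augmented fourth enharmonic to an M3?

An augmented fourth spans 6 semitones; a major third spans 4.
The spans differ, so they are not enharmonic equivalents.

No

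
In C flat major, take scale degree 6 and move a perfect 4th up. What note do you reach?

Db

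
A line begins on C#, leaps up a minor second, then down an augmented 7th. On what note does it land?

Ebb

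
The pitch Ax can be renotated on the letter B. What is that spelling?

Plain B sits at the same pitch as A##, so on the letter B the same pitch needs a natural: B.

B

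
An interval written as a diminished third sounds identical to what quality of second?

major

A diminished third spans 2 semitones.
A second spanning 2 semitones is major (the major second is 2).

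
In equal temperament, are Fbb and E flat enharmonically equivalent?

Fbb = pitch class 3 and Eb = pitch class 3 — the same pitch class, so they are enharmonic equivalents.

Yes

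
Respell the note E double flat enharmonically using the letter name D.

Ebb is pitch class 2. The letter D alone is pitch class 2.
Pitch class 2 on D needs no accidental: D.

D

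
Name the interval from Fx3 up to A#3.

minor third

The letter names run F→A, a span of 2 letter steps, so the interval is some kind of third.
F## to A# is 3 semitones. A major third is 4, so 3 makes it minor.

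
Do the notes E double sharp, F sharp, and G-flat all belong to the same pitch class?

E## = pitch class 6 and F# = pitch class 6 and Gb = pitch class 6 — the same pitch class, so they are enharmonic equivalents.

Yes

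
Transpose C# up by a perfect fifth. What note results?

G#

A fifth above C lands on the letter G.
A perfect fifth spans 7 semitones, so C# moves to pitch class 8. On the letter G that is G#.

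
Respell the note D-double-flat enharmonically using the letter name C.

Dbb is pitch class 0. The letter C alone is pitch class 0.
Pitch class 0 on C needs no accidental: C.

C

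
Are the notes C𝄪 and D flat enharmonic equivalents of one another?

No

C## is pitch class 2; Db is pitch class 1.
The pitch classes differ (2 vs. 1), so they are not enharmonic equivalents.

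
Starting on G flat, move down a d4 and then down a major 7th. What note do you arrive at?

Eb

A diminished fourth down from Gb is D (letter D, 4 semitones down).
A major seventh down from D is Eb (letter E, 11 semitones down).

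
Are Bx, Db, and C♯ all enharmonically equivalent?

B## is pitch class 1; Db is pitch class 1; C# is pitch class 1.
All spellings map to pitch class 1, so they are enharmonically equivalent.

Yes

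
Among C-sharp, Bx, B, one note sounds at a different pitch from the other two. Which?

In 12-tone equal temperament, enharmonic equivalents share a pitch class. C# is pitch class 1; B## is pitch class 1; B is pitch class 11.
C# and B## share pitch class 1, while B is pitch class 11.

B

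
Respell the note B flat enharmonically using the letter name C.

Cbb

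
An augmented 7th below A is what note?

Bbb

A seventh below A lands on the letter B.
An augmented seventh spans 12 semitones, so A moves to pitch class 9. On the letter B that is Bbb.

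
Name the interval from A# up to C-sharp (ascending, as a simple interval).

minor third

Counting letters A–B–C gives a third.
A#→C# = 3 semitones, 1 narrower than the major third (4), so minor.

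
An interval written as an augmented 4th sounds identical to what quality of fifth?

An augmented fourth spans 6 semitones.
A fifth spanning 6 semitones is diminished (the perfect fifth is 7).

diminished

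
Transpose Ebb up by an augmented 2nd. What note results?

A second above E lands on the letter F.
An augmented second spans 3 semitones, so Ebb moves to pitch class 5. On the letter F that is F.

F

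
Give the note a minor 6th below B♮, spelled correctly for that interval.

D#

A sixth below B lands on the letter D.
A minor sixth spans 8 semitones, so B moves to pitch class 3. On the letter D that is D#.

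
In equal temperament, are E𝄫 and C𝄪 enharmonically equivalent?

Ebb is pitch class 2; C## is pitch class 2.
All spellings map to pitch class 2, so they are enharmonically equivalent.

Yes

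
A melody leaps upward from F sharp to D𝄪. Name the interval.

augmented sixth

Counting letters F–G–A–B–C–D gives a sixth.
F#→D## = 10 semitones, 1 wider than the major sixth (9), so augmented.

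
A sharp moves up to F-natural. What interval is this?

diminished sixth

Counting letters A–B–C–D–E–F gives a sixth.
A#→F = 7 semitones, 2 narrower than the major sixth (9), so diminished.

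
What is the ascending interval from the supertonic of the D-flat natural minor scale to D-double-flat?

The supertonic of Db natural minor is Eb.
Eb up to Dbb: letters E→D make it a seventh; 9 semitones makes it diminished.

diminished seventh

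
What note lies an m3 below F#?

D#

F down a major third is Db, so the target letter is D.
From F#, a minor third is 3 semitones down: D#.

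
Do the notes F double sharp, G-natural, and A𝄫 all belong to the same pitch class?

Yes

F## = pitch class 7 and G = pitch class 7 and Abb = pitch class 7 — the same pitch class, so they are enharmonic equivalents.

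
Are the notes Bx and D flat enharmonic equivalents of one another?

Yes

B## is pitch class 1; Db is pitch class 1.
All spellings map to pitch class 1, so they are enharmonically equivalent.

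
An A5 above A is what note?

E#

A fifth above A lands on the letter E.
An augmented fifth spans 8 semitones, so A moves to pitch class 5. On the letter E that is E#.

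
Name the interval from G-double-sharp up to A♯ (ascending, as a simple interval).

minor second

The letter names run G→A, a span of 1 letter step, so the interval is some kind of second.
G## to A# is 1 semitone. A major second is 2, so 1 makes it minor.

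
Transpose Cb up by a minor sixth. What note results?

Abb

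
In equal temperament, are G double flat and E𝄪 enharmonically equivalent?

Gbb is pitch class 5; E## is pitch class 6.
The pitch classes differ (5 vs. 6), so they are not enharmonic equivalents.

No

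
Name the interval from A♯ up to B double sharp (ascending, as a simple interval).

The letter names run A→B, a span of 1 letter step, so the interval is some kind of second.
A# to B## is 3 semitones. A major second is 2, so 3 makes it augmented.

augmented second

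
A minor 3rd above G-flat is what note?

A third above G lands on the letter B.
A minor third spans 3 semitones, so Gb moves to pitch class 9. On the letter B that is Bbb.

Bbb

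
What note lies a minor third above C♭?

Ebb

C up a major third is E, so the target letter is E.
From Cb, a minor third is 3 semitones up: Ebb.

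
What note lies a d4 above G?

A fourth above G lands on the letter C.
A diminished fourth spans 4 semitones, so G moves to pitch class 11. On the letter C that is Cb.

Cb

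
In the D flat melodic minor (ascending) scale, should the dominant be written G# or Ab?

Ab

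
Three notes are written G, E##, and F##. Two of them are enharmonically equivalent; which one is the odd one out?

E##

In 12-tone equal temperament, enharmonic equivalents share a pitch class. G is pitch class 7; E## is pitch class 6; F## is pitch class 7.
G and F## share pitch class 7, while E## is pitch class 6.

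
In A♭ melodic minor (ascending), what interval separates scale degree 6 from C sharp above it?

augmented fifth

Scale degree 6 of Ab melodic minor (ascending) is F.
F up to C#: letters F→C make it a fifth; 8 semitones makes it augmented.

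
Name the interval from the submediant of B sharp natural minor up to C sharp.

perfect fourth

The submediant of B# natural minor is G#.
G# up to C#: letters G→C make it a fourth; 5 semitones makes it perfect.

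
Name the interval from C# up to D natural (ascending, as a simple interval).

minor second

Counting letters C–D gives a second.
C#→D = 1 semitone, 1 narrower than the major second (2), so minor.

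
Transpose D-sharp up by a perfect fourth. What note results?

G#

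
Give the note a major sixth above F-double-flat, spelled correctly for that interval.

A sixth above F lands on the letter D.
A major sixth spans 9 semitones, so Fbb moves to pitch class 0. On the letter D that is Dbb.

Dbb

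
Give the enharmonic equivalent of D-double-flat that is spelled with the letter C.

C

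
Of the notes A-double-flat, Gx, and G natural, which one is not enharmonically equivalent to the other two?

In 12-tone equal temperament, enharmonic equivalents share a pitch class. Abb is pitch class 7; G## is pitch class 9; G is pitch class 7.
Abb and G share pitch class 7, while G## is pitch class 9.

G##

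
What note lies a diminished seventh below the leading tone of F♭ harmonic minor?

F#

The leading tone of Fb harmonic minor is Eb.
A diminished seventh (9 semitones) below Eb lands on the letter F, giving F#.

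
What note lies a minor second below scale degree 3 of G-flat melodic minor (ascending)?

Ab

Scale degree 3 of Gb melodic minor (ascending) is Bbb.
A minor second (1 semitone) below Bbb lands on the letter A, giving Ab.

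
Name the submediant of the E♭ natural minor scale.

The Eb natural minor scale runs Eb F Gb Ab Bb Cb Db.
Degree 6 is Cb.

Cb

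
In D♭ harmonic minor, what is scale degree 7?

C

The Db harmonic minor scale runs Db Eb Fb Gb Ab Bbb C.
Degree 7 is C.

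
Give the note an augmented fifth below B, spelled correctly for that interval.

Eb

A fifth below B lands on the letter E.
An augmented fifth spans 8 semitones, so B moves to pitch class 3. On the letter E that is Eb.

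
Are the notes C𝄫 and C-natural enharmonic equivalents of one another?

Cbb is pitch class 10; C is pitch class 0.
The pitch classes differ (10 vs. 0), so they are not enharmonic equivalents.

No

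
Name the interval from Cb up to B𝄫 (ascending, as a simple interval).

minor seventh

The letter names run C→B, a span of 6 letter steps, so the interval is some kind of seventh.
Cb to Bbb is 10 semitones. A major seventh is 11, so 10 makes it minor.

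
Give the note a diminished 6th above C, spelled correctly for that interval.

A sixth above C lands on the letter A.
A diminished sixth spans 7 semitones, so C moves to pitch class 7. On the letter A that is Abb.

Abb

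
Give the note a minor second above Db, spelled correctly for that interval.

Ebb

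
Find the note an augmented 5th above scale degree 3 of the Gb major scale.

F#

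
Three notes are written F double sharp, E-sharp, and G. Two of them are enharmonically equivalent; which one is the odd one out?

E#

In 12-tone equal temperament, enharmonic equivalents share a pitch class. F## is pitch class 7; E# is pitch class 5; G is pitch class 7.
F## and G share pitch class 7, while E# is pitch class 5.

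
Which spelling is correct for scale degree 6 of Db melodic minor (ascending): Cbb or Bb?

Bb

Each scale degree takes a distinct letter name. Degree 6 of a scale on D must use the letter B.
Bb and Cbb are enharmonically the same pitch, but only Bb uses the letter B, so it is the correct spelling here.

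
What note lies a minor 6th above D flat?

A sixth above D lands on the letter B.
A minor sixth spans 8 semitones, so Db moves to pitch class 9. On the letter B that is Bbb.

Bbb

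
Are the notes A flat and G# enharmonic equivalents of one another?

Yes

Ab = pitch class 8 and G# = pitch class 8 — the same pitch class, so they are enharmonic equivalents.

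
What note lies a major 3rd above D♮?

F#

D up a major third is F#, so the target letter is F.
From D, a major third is 4 semitones up: F#.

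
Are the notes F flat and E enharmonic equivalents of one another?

Yes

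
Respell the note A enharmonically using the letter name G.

Plain G sits 2 semitones below A, so on the letter G the same pitch needs a double sharp: G##.

G##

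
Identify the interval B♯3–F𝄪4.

Counting letters B–C–D–E–F gives a fifth.
B#→F## = 7 semitones, exactly the perfect fifth.

perfect fifth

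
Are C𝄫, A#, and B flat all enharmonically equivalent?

Cbb = pitch class 10 and A# = pitch class 10 and Bb = pitch class 10 — the same pitch class, so they are enharmonic equivalents.

Yes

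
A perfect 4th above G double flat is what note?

Cbb

G up a perfect fourth is C, so the target letter is C.
From Gbb, a perfect fourth is 5 semitones up: Cbb.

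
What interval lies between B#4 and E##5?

augmented fourth

Counting letters B–C–D–E gives a fourth.
B#→E## = 6 semitones, 1 wider than the perfect fourth (5), so augmented.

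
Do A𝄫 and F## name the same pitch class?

Yes

Abb = pitch class 7 and F## = pitch class 7 — the same pitch class, so they are enharmonic equivalents.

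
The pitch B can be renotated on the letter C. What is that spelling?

Cb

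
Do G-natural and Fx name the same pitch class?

G is pitch class 7; F## is pitch class 7.
All spellings map to pitch class 7, so they are enharmonically equivalent.

Yes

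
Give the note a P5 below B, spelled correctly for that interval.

E

A fifth below B lands on the letter E.
A perfect fifth spans 7 semitones, so B moves to pitch class 4. On the letter E that is E.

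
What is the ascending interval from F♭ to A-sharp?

Counting letters F–G–A gives a third.
Fb→A# = 6 semitones, 2 wider than the major third (4), so doubly augmented.

doubly augmented third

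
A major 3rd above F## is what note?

A third above F lands on the letter A.
A major third spans 4 semitones, so F## moves to pitch class 11. On the letter A that is A##.

A##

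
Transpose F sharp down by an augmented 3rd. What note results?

F down a major third is Db, so the target letter is D.
From F#, an augmented third is 5 semitones down: Db.

Db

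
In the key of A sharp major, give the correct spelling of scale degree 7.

G##

The A# major scale runs A# B# C## D# E# F## G##.
Degree 7 is G##.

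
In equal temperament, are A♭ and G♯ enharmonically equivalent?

Yes

Ab = pitch class 8 and G# = pitch class 8 — the same pitch class, so they are enharmonic equivalents.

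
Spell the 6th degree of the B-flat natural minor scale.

The Bb natural minor scale runs Bb C Db Eb F Gb Ab.
Degree 6 is Gb.

Gb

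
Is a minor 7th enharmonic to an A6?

A minor seventh spans 10 semitones; an augmented sixth spans 10.
They are enharmonically equivalent.

Yes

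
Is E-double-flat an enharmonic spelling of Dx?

No

Ebb is pitch class 2; D## is pitch class 4.
The pitch classes differ (2 vs. 4), so they are not enharmonic equivalents.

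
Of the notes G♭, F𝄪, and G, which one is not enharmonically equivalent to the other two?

Gb

In 12-tone equal temperament, enharmonic equivalents share a pitch class. Gb is pitch class 6; F## is pitch class 7; G is pitch class 7.
F## and G share pitch class 7, while Gb is pitch class 6.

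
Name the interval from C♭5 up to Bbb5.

minor seventh

The letter names run C→B, a span of 6 letter steps, so the interval is some kind of seventh.
Cb to Bbb is 10 semitones. A major seventh is 11, so 10 makes it minor.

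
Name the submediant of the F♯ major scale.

D#

Degree 6 takes the letter 5 steps above F, which is D.
In major, degree 6 sits 9 semitones above the tonic. F# + 9 semitones is pitch class 3, spelled on D as D#.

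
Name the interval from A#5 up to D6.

diminished fourth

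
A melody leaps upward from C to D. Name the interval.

The letter names run C→D, a span of 1 letter step, so the interval is some kind of second.
C to D is 2 semitones. A major second is 2, so 2 makes it major.

major second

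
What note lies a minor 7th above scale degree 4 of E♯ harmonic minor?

G#

Scale degree 4 of E# harmonic minor is A#.
A minor seventh (10 semitones) above A# lands on the letter G, giving G#.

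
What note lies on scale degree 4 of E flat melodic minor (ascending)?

Ab

The Eb melodic minor (ascending) scale runs Eb F Gb Ab Bb C D.
Degree 4 is Ab.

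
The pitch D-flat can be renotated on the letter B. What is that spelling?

Db is pitch class 1. The letter B alone is pitch class 11.
To reach pitch class 1 from B requires an offset of +2 semitones, i.e. double sharp: B##.

B##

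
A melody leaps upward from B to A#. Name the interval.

major seventh

The letter names run B→A, a span of 6 letter steps, so the interval is some kind of seventh.
B to A# is 11 semitones. A major seventh is 11, so 11 makes it major.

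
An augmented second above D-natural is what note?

A second above D lands on the letter E.
An augmented second spans 3 semitones, so D moves to pitch class 5. On the letter E that is E#.

E#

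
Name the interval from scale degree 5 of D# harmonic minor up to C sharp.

minor third

Scale degree 5 of D# harmonic minor is A#.
A# up to C#: letters A→C make it a third; 3 semitones makes it minor.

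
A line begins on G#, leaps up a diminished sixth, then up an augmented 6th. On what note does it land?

C#

A diminished sixth up from G# is Eb (letter E, 7 semitones up).
An augmented sixth up from Eb is C# (letter C, 10 semitones up).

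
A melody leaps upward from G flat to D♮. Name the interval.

augmented fifth

The letter names run G→D, a span of 4 letter steps, so the interval is some kind of fifth.
Gb to D is 8 semitones. A perfect fifth is 7, so 8 makes it augmented.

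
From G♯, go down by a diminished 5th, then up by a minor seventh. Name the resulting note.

B#

A diminished fifth down from G# is C## (letter C, 6 semitones down).
A minor seventh up from C## is B# (letter B, 10 semitones up).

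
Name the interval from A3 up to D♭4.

diminished fourth

Counting letters A–B–C–D gives a fourth.
A→Db = 4 semitones, 1 narrower than the perfect fourth (5), so diminished.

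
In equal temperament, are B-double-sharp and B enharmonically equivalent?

No

Two spellings are enharmonically equivalent only if they share a pitch class.
Here B## → 1, B → 11; 1 ≠ 11, so they are not.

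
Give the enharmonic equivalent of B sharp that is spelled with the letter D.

B# is pitch class 0. The letter D alone is pitch class 2.
To reach pitch class 0 from D requires an offset of -2 semitones, i.e. double flat: Dbb.

Dbb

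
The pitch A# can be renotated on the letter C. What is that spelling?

Plain C sits 2 semitones above A#, so on the letter C the same pitch needs a double flat: Cbb.

Cbb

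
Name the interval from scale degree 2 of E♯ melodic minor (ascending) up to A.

Scale degree 2 of E# melodic minor (ascending) is F##.
F## up to A: letters F→A make it a third; 2 semitones makes it diminished.

diminished third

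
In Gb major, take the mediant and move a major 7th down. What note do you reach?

Cb

The mediant of Gb major is Bb.
A major seventh (11 semitones) below Bb lands on the letter C, giving Cb.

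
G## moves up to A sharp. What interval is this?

The letter names run G→A, a span of 1 letter step, so the interval is some kind of second.
G## to A# is 1 semitone. A major second is 2, so 1 makes it minor.

minor second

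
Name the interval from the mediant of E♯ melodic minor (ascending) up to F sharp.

The mediant of E# melodic minor (ascending) is G#.
G# up to F#: letters G→F make it a seventh; 10 semitones makes it minor.

minor seventh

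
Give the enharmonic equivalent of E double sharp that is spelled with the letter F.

F#

E## is pitch class 6. The letter F alone is pitch class 5.
To reach pitch class 6 from F requires an offset of +1 semitone, i.e. sharp: F#.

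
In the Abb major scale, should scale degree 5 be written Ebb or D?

Ebb

Each scale degree takes a distinct letter name. Degree 5 of a scale on A must use the letter E.
Ebb and D are enharmonically the same pitch, but only Ebb uses the letter E, so it is the correct spelling here.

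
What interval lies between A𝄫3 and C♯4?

doubly augmented third

Counting letters A–B–C gives a third.
Abb→C# = 6 semitones, 2 wider than the major third (4), so doubly augmented.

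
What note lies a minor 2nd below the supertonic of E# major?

The supertonic of E# major is F##.
A minor second (1 semitone) below F## lands on the letter E, giving E##.

E##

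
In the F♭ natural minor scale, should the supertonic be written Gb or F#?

Each scale degree takes a distinct letter name. Degree 2 of a scale on F must use the letter G.
Gb and F# are enharmonically the same pitch, but only Gb uses the letter G, so it is the correct spelling here.

Gb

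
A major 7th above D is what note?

C#

D up a major seventh is C#, so the target letter is C.
From D, a major seventh is 11 semitones up: C#.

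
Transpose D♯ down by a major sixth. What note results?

F#

D down a major sixth is F, so the target letter is F.
From D#, a major sixth is 9 semitones down: F#.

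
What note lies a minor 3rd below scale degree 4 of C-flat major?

Scale degree 4 of Cb major is Fb.
A minor third (3 semitones) below Fb lands on the letter D, giving Db.

Db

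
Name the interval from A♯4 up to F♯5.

Counting letters A–B–C–D–E–F gives a sixth.
A#→F# = 8 semitones, 1 narrower than the major sixth (9), so minor.

minor sixth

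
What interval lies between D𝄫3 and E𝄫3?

major second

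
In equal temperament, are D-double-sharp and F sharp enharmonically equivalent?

Two spellings are enharmonically equivalent only if they share a pitch class.
Here D## → 4, F# → 6; 4 ≠ 6, so they are not.

No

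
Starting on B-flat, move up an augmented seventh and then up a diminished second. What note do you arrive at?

Bb

An augmented seventh up from Bb is A# (letter A, 12 semitones up).
A diminished second up from A# is Bb (letter B, 0 semitones up).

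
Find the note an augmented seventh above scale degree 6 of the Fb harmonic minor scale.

Scale degree 6 of Fb harmonic minor is Dbb.
An augmented seventh (12 semitones) above Dbb lands on the letter C, giving C.

C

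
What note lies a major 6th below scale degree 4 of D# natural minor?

B

Scale degree 4 of D# natural minor is G#.
A major sixth (9 semitones) below G# lands on the letter B, giving B.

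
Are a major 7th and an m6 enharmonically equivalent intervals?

A major seventh spans 11 semitones; a minor sixth spans 8.
The spans differ, so they are not enharmonic equivalents.

No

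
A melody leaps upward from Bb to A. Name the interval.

major seventh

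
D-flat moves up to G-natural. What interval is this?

augmented fourth

The letter names run D→G, a span of 3 letter steps, so the interval is some kind of fourth.
Db to G is 6 semitones. A perfect fourth is 5, so 6 makes it augmented.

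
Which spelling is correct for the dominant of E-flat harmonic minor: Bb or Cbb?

Bb

Each scale degree takes a distinct letter name. Degree 5 of a scale on E must use the letter B.
Bb and Cbb are enharmonically the same pitch, but only Bb uses the letter B, so it is the correct spelling here.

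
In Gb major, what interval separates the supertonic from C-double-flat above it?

The supertonic of Gb major is Ab.
Ab up to Cbb: letters A→C make it a third; 2 semitones makes it diminished.

diminished third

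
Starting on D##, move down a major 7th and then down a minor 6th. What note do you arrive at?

G##

A major seventh down from D## is E# (letter E, 11 semitones down).
A minor sixth down from E# is G## (letter G, 8 semitones down).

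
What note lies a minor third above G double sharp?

A third above G lands on the letter B.
A minor third spans 3 semitones, so G## moves to pitch class 0. On the letter B that is B#.

B#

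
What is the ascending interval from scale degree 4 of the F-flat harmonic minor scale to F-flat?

perfect fifth

Scale degree 4 of Fb harmonic minor is Bbb.
Bbb up to Fb: letters B→F make it a fifth; 7 semitones makes it perfect.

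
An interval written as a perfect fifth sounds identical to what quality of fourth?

A perfect fifth spans 7 semitones.
A fourth spanning 7 semitones is doubly augmented (the perfect fourth is 5).

doubly augmented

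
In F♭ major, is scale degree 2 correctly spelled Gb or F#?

Gb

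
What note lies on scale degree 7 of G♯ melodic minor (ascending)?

Degree 7 takes the letter 6 steps above G, which is F.
In melodic minor (ascending), degree 7 sits 11 semitones above the tonic. G# + 11 semitones is pitch class 7, spelled on F as F##.

F##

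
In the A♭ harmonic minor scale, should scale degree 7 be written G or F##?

Each scale degree takes a distinct letter name. Degree 7 of a scale on A must use the letter G.
G and F## are enharmonically the same pitch, but only G uses the letter G, so it is the correct spelling here.

G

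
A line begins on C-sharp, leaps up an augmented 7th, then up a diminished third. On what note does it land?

An augmented seventh up from C# is B## (letter B, 12 semitones up).
A diminished third up from B## is D# (letter D, 2 semitones up).

D#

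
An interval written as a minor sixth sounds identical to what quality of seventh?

doubly diminished

A minor sixth spans 8 semitones.
A seventh spanning 8 semitones is doubly diminished (the major seventh is 11).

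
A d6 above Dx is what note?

B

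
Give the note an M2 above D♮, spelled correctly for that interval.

E

D up a major second is E, so the target letter is E.
From D, a major second is 2 semitones up: E.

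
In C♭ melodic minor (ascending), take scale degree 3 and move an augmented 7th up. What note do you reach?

Scale degree 3 of Cb melodic minor (ascending) is Ebb.
An augmented seventh (12 semitones) above Ebb lands on the letter D, giving D.

D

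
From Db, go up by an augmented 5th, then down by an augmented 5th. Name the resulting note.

An augmented fifth up from Db is A (letter A, 8 semitones up).
An augmented fifth down from A is Db (letter D, 8 semitones down).

Db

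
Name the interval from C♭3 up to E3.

augmented third

Counting letters C–D–E gives a third.
Cb→E = 5 semitones, 1 wider than the major third (4), so augmented.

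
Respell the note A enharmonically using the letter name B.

Bbb

Plain B sits 2 semitones above A, so on the letter B the same pitch needs a double flat: Bbb.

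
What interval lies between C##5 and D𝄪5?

major second

The letter names run C→D, a span of 1 letter step, so the interval is some kind of second.
C## to D## is 2 semitones. A major second is 2, so 2 makes it major.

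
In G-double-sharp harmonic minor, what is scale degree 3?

Degree 3 takes the letter 2 steps above G, which is B.
In harmonic minor, degree 3 sits 3 semitones above the tonic. G## + 3 semitones is pitch class 0, spelled on B as B#.

B#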